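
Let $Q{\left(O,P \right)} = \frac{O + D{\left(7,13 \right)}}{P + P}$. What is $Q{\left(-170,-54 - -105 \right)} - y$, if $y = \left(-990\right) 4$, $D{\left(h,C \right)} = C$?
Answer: $\frac{403763}{102} \approx 3958.5$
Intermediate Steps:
$y = -3960$
$Q{\left(O,P \right)} = \frac{13 + O}{2 P}$ ($Q{\left(O,P \right)} = \frac{O + 13}{P + P} = \frac{13 + O}{2 P}$)
$Q{\left(-170,-54 - -105 \right)} - y = \frac{13 - 170}{2 \left(-54 - -105\right)} - -3960 = \frac{1}{2} \frac{1}{-54 + 105} \left(-157\right) + 3960 = \frac{1}{2} \cdot \frac{1}{51} \left(-157\right) + 3960 = - \frac{157}{102} + 3960 = \frac{403763}{102}$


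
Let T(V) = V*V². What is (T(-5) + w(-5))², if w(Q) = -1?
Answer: 15876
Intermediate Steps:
T(V) = V³
(T(-5) + w(-5))² = ((-5)³ - 1)² = (-125 - 1)² = (-126)² = 15876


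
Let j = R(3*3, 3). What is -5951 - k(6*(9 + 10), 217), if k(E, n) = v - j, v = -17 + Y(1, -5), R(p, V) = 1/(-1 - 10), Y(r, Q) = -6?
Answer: -65209/11 ≈ -5928.1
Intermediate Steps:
R(p, V) = -1/11 (R(p, V) = 1/(-11) = -1/11)
j = -1/11 ≈ -0.090909
v = -23 (v = -17 - 6 = -23)
k(E, n) = -252/11 (k(E, n) = -23 - 1*(-1/11) = -23 + 1/11 = -252/11)
-5951 - k(6*(9 + 10), 217) = -5951 - 1*(-252/11) = -5951 + 252/11 = -65209/11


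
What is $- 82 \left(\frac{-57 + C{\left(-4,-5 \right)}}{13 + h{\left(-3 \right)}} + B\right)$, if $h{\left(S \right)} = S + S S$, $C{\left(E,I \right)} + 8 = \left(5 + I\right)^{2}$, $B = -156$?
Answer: $\frac{248378}{19} \approx 13073.0$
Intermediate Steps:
$C{\left(E,I \right)} = -8 + \left(5 + I\right)^{2}$
$h{\left(S \right)} = S + S^{2}$
$- 82 \left(\frac{-57 + C{\left(-4,-5 \right)}}{13 + h{\left(-3 \right)}} + B\right) = - 82 \left(\frac{-57 - \left(8 - \left(5 - 5\right)^{2}\right)}{13 - 3 \left(1 - 3\right)} - 156\right) = - 82 \left(\frac{-57 - \left(8 - 0^{2}\right)}{13 - -6} - 156\right) = - 82 \left(\frac{-57 + \left(-8 + 0\right)}{13 + 6} - 156\right) = - 82 \left(\frac{-57 - 8}{19} - 156\right) = - 82 \left(\left(-65\right) \frac{1}{19} - 156\right) = - 82 \left(- \frac{65}{19} - 156\right) = \left(-82\right) \left(- \frac{3029}{19}\right) = \frac{248378}{19}$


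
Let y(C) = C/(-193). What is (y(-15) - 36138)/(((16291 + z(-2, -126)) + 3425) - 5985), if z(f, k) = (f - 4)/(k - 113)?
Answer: -555644647/211123665 ≈ -2.6318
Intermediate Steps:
z(f, k) = (-4 + f)/(-113 + k)
y(C) = -C/193 (y(C) = C*(-1/193) = -C/193)
(y(-15) - 36138)/(((16291 + z(-2, -126)) + 3425) - 5985) = (-1/193*(-15) - 36138)/(((16291 + (-4 - 2)/(-113 - 126)) + 3425) - 5985) = (15/193 - 36138)/(((16291 - 6/(-239)) + 3425) - 5985) = -6974619/(193*(((16291 - 1/239*(-6)) + 3425) - 5985)) = -6974619/(193*(((16291 + 6/239) + 3425) - 5985)) = -6974619/(193*((3893555/239 + 3425) - 5985)) = -6974619/(193*(4712130/239 - 5985)) = -6974619/(193*3281715/239) = -6974619/193*239/3281715 = -555644647/211123665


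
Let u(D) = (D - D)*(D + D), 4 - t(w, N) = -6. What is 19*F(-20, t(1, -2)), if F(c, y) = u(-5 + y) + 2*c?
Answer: -760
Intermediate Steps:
t(w, N) = 10 (t(w, N) = 4 - 1*(-6) = 4 + 6 = 10)
u(D) = 0 (u(D) = 0*(2*D) = 0)
F(c, y) = 2*c (F(c, y) = 0 + 2*c = 2*c)
19*F(-20, t(1, -2)) = 19*(2*(-20)) = 19*(-40) = -760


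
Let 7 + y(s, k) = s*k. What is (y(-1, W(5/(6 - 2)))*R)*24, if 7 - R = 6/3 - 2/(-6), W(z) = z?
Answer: -924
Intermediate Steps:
y(s, k) = -7 + k*s (y(s, k) = -7 + s*k = -7 + k*s)
R = 14/3 (R = 7 - (6/3 - 2/(-6)) = 7 - (6*(⅓) - 2*(-⅙)) = 7 - (2 + ⅓) = 7 - 1*7/3 = 7 - 7/3 = 14/3 ≈ 4.6667)
(y(-1, W(5/(6 - 2)))*R)*24 = ((-7 + (5/(6 - 2))*(-1))*(14/3))*24 = ((-7 + (5/4)*(-1))*(14/3))*24 = ((-7 - 5/4)*(14/3))*24 = -33/4*14/3*24 = -77/2*24 = -924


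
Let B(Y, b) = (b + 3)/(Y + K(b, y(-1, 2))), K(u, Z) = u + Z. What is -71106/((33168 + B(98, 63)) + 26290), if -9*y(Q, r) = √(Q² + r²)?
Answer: -2219194078164861/1855676753486719 + 10559241*√5/1855676753486719 ≈ -1.1959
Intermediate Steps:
y(Q, r) = -√(Q² + r²)/9
K(u, Z) = Z + u
B(Y, b) = (3 + b)/(Y + b - √5/9) (B(Y, b) = (b + 3)/(Y + (-√((-1)² + 2²)/9 + b)) = (3 + b)/(Y + (-√(1 + 4)/9 + b)) = (3 + b)/(Y + (-√5/9 + b)) = (3 + b)/(Y + (b - √5/9)) = (3 + b)/(Y + b - √5/9))
-71106/((33168 + B(98, 63)) + 26290) = -71106/((33168 + 9*(3 + 63)/(-√5 + 9*98 + 9*63)) + 26290) = -71106/((33168 + 9*66/(-√5 + 882 + 567)) + 26290) = -71106/((33168 + 9*66/(1449 - √5)) + 26290) = -71106/((33168 + 594/(1449 - √5)) + 26290) = -71106/(59458 + 594/(1449 - √5))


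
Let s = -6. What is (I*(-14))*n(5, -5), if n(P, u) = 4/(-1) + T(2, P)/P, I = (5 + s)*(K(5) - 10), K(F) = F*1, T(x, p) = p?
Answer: 210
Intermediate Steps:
K(F) = F
I = 5 (I = (5 - 6)*(5 - 10) = -1*(-5) = 5)
n(P, u) = -3 (n(P, u) = 4/(-1) + P/P = 4*(-1) + 1 = -4 + 1 = -3)
(I*(-14))*n(5, -5) = (5*(-14))*(-3) = -70*(-3) = 210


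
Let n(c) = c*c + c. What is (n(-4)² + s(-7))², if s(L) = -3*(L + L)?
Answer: 34596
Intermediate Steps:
s(L) = -6*L
n(c) = c + c² (n(c) = c² + c = c + c²)
(n(-4)² + s(-7))² = ((-4*(1 - 4))² - 6*(-7))² = ((-4*(-3))² + 42)² = (12² + 42)² = (144 + 42)² = 186² = 34596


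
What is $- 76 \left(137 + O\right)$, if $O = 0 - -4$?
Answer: $-10716$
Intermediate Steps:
$O = 4$ ($O = 0 + 4 = 4$)
$- 76 \left(137 + O\right) = - 76 \left(137 + 4\right) = \left(-76\right) 141 = -10716$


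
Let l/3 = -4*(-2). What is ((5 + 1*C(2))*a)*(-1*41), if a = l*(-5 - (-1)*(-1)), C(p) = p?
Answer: 41328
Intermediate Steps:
l = 24 (l = 3*(-4*(-2)) = 3*8 = 24)
a = -144 (a = 24*(-5 - (-1)*(-1)) = 24*(-5 - 1*1) = 24*(-5 - 1) = 24*(-6) = -144)
((5 + 1*C(2))*a)*(-1*41) = ((5 + 1*2)*(-144))*(-1*41) = ((5 + 2)*(-144))*(-41) = (7*(-144))*(-41) = -1008*(-41) = 41328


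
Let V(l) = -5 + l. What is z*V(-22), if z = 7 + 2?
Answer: -243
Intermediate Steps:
z = 9
z*V(-22) = 9*(-5 - 22) = 9*(-27) = -243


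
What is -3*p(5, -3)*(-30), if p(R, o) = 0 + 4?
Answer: 360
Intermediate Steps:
p(R, o) = 4
-3*p(5, -3)*(-30) = -3*4*(-30) = -12*(-30) = 360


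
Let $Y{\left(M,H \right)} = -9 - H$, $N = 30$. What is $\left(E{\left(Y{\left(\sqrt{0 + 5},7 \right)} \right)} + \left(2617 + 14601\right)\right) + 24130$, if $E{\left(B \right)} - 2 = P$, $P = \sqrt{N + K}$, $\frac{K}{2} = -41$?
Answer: $41350 + 2 i \sqrt{13} \approx 41350.0 + 7.2111 i$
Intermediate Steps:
$K = -82$ ($K = 2 \left(-41\right) = -82$)
$P = 2 i \sqrt{13}$ ($P = \sqrt{30 - 82} = \sqrt{-52} = 2 i \sqrt{13} \approx 7.2111 i$)
$E{\left(B \right)} = 2 + 2 i \sqrt{13}$
$\left(E{\left(Y{\left(\sqrt{0 + 5},7 \right)} \right)} + \left(2617 + 14601\right)\right) + 24130 = \left(\left(2 + 2 i \sqrt{13}\right) + \left(2617 + 14601\right)\right) + 24130 = \left(\left(2 + 2 i \sqrt{13}\right) + 17218\right) + 24130 = \left(17220 + 2 i \sqrt{13}\right) + 24130 = 41350 + 2 i \sqrt{13}$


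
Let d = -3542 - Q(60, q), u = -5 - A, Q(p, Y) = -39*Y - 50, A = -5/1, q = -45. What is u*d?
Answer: 0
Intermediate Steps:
A = -5 (A = -5*1 = -5)
Q(p, Y) = -50 - 39*Y
u = 0 (u = -5 - 1*(-5) = -5 + 5 = 0)
d = -5247 (d = -3542 - (-50 - 39*(-45)) = -3542 - (-50 + 1755) = -3542 - 1*1705 = -3542 - 1705 = -5247)
u*d = 0*(-5247) = 0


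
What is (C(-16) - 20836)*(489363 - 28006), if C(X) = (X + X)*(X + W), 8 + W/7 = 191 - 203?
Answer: -7309740308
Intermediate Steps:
W = -140 (W = -56 + 7*(191 - 203) = -56 + 7*(-12) = -56 - 84 = -140)
C(X) = 2*X*(-140 + X) (C(X) = (X + X)*(X - 140) = (2*X)*(-140 + X) = 2*X*(-140 + X))
(C(-16) - 20836)*(489363 - 28006) = (2*(-16)*(-140 - 16) - 20836)*(489363 - 28006) = (2*(-16)*(-156) - 20836)*461357 = (4992 - 20836)*461357 = -15844*461357 = -7309740308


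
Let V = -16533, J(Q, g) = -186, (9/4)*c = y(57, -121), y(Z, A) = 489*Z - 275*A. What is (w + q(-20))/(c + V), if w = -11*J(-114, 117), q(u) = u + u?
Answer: 1062/5635 ≈ 0.18846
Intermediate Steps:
q(u) = 2*u
y(Z, A) = -275*A + 489*Z
c = 244592/9 (c = 4*(-275*(-121) + 489*57)/9 = 4*(33275 + 27873)/9 = (4/9)*61148 = 244592/9 ≈ 27177.)
w = 2046 (w = -11*(-186) = 2046)
(w + q(-20))/(c + V) = (2046 + 2*(-20))/(244592/9 - 16533) = (2046 - 40)/(95795/9) = 2006*(9/95795) = 1062/5635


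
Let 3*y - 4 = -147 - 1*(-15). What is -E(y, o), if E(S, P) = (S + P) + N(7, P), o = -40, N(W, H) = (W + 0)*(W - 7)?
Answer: 248/3 ≈ 82.667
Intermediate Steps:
y = -128/3 (y = 4/3 + (-147 - 1*(-15))/3 = 4/3 + (-147 + 15)/3 = 4/3 + (⅓)*(-132) = 4/3 - 44 = -128/3 ≈ -42.667)
N(W, H) = W*(-7 + W)
E(S, P) = P + S (E(S, P) = (S + P) + 7*(-7 + 7) = (P + S) + 7*0 = (P + S) + 0 = P + S)
-E(y, o) = -(-40 - 128/3) = -1*(-248/3) = 248/3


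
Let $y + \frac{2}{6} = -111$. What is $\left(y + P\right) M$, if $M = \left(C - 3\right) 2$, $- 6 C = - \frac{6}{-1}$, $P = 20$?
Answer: $\frac{2192}{3} \approx 730.67$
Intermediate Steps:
$y = - \frac{334}{3}$ ($y = - \frac{1}{3} - 111 = - \frac{334}{3} \approx -111.33$)
$C = -1$ ($C = - \frac{\left(-6\right) \frac{1}{-1}}{6} = - \frac{\left(-6\right) \left(-1\right)}{6} = \left(- \frac{1}{6}\right) 6 = -1$)
$M = -8$ ($M = \left(-1 - 3\right) 2 = \left(-4\right) 2 = -8$)
$\left(y + P\right) M = \left(- \frac{334}{3} + 20\right) \left(-8\right) = \left(- \frac{274}{3}\right) \left(-8\right) = \frac{2192}{3}$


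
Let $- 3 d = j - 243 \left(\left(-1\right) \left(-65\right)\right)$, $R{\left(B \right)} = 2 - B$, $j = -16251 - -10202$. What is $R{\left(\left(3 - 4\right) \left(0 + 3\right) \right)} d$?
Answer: $\frac{109220}{3} \approx 36407.0$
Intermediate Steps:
$j = -6049$ ($j = -16251 + 10202 = -6049$)
$d = \frac{21844}{3}$ ($d = - \frac{-6049 - 243 \left(\left(-1\right) \left(-65\right)\right)}{3} = - \frac{-6049 - 243 \cdot 65}{3} = - \frac{-6049 - 15795}{3} = \left(- \frac{1}{3}\right) \left(-21844\right) = \frac{21844}{3} \approx 7281.3$)
$R{\left(\left(3 - 4\right) \left(0 + 3\right) \right)} d = \left(2 - \left(3 - 4\right) \left(0 + 3\right)\right) \frac{21844}{3} = \left(2 - \left(-1\right) 3\right) \frac{21844}{3} = \left(2 - -3\right) \frac{21844}{3} = \left(2 + 3\right) \frac{21844}{3} = 5 \cdot \frac{21844}{3} = \frac{109220}{3}$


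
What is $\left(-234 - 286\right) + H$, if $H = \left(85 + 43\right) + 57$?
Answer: $-335$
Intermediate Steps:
$H = 185$ ($H = 128 + 57 = 185$)
$\left(-234 - 286\right) + H = \left(-234 - 286\right) + 185 = -520 + 185 = -335$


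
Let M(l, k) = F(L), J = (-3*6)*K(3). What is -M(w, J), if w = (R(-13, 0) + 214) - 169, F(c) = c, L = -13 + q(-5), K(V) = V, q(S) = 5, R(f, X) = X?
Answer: 8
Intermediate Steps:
L = -8 (L = -13 + 5 = -8)
J = -54 (J = -3*6*3 = -18*3 = -54)
w = 45 (w = (0 + 214) - 169 = 214 - 169 = 45)
M(l, k) = -8
-M(w, J) = -1*(-8) = 8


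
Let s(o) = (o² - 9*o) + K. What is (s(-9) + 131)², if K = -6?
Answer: 82369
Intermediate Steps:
s(o) = -6 + o² - 9*o (s(o) = (o² - 9*o) - 6 = -6 + o² - 9*o)
(s(-9) + 131)² = ((-6 + (-9)² - 9*(-9)) + 131)² = ((-6 + 81 + 81) + 131)² = (156 + 131)² = 287² = 82369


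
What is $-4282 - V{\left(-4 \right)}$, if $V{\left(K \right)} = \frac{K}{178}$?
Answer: $- \frac{381096}{89} \approx -4282.0$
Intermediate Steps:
$V{\left(K \right)} = \frac{K}{178}$ ($V{\left(K \right)} = K \frac{1}{178} = \frac{K}{178}$)
$-4282 - V{\left(-4 \right)} = -4282 - \frac{1}{178} \left(-4\right) = -4282 - - \frac{2}{89} = -4282 + \frac{2}{89} = - \frac{381096}{89}$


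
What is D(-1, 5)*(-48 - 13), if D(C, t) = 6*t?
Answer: -1830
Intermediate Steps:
D(-1, 5)*(-48 - 13) = (6*5)*(-48 - 13) = 30*(-61) = -1830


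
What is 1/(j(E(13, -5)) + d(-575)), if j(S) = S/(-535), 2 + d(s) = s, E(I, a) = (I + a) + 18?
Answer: -535/308721 ≈ -0.0017330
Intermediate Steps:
E(I, a) = 18 + I + a
d(s) = -2 + s
j(S) = -S/535 (j(S) = S*(-1/535) = -S/535)
1/(j(E(13, -5)) + d(-575)) = 1/(-(18 + 13 - 5)/535 + (-2 - 575)) = 1/(-1/535*26 - 577) = 1/(-26/535 - 577) = 1/(-308721/535) = -535/308721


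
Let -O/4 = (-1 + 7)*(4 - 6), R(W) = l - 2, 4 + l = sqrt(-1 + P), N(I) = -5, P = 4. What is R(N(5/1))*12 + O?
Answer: -24 + 12*sqrt(3) ≈ -3.2154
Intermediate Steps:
l = -4 + sqrt(3) (l = -4 + sqrt(-1 + 4) = -4 + sqrt(3) ≈ -2.2679)
R(W) = -6 + sqrt(3) (R(W) = (-4 + sqrt(3)) - 2 = -6 + sqrt(3))
O = 48 (O = -4*(-1 + 7)*(4 - 6) = -24*(-2) = -4*(-12) = 48)
R(N(5/1))*12 + O = (-6 + sqrt(3))*12 + 48 = (-72 + 12*sqrt(3)) + 48 = -24 + 12*sqrt(3)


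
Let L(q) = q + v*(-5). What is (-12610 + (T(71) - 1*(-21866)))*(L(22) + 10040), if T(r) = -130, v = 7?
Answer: 91506402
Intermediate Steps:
L(q) = -35 + q (L(q) = q + 7*(-5) = q - 35 = -35 + q)
(-12610 + (T(71) - 1*(-21866)))*(L(22) + 10040) = (-12610 + (-130 - 1*(-21866)))*((-35 + 22) + 10040) = (-12610 + (-130 + 21866))*(-13 + 10040) = (-12610 + 21736)*10027 = 9126*10027 = 91506402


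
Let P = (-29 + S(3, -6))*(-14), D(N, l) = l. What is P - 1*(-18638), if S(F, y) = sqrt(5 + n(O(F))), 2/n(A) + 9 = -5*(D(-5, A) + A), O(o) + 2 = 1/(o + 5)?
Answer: 19044 - 14*sqrt(7917)/39 ≈ 19012.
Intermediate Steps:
O(o) = -2 + 1/(5 + o) (O(o) = -2 + 1/(o + 5) = -2 + 1/(5 + o))
n(A) = 2/(-9 - 10*A) (n(A) = 2/(-9 - 5*(A + A)) = 2/(-9 - 10*A))
S(F, y) = sqrt(5 - 2/(9 + 10*(-9 - 2*F)/(5 + F))) (S(F, y) = sqrt(5 - 2/(9 + 10*((-9 - 2*F)/(5 + F)))) = sqrt(5 - 2/(9 + 10*(-9 - 2*F)/(5 + F))))
P = 406 - 14*sqrt(7917)/39 (P = (-29 + sqrt((235 + 57*3)/(45 + 11*3)))*(-14) = (-29 + sqrt((235 + 171)/(45 + 33)))*(-14) = (-29 + sqrt(406/78))*(-14) = (-29 + sqrt((1/78)*406))*(-14) = (-29 + sqrt(203/39))*(-14) = (-29 + sqrt(7917)/39)*(-14) = 406 - 14*sqrt(7917)/39 ≈ 374.06)
P - 1*(-18638) = (406 - 14*sqrt(7917)/39) - 1*(-18638) = (406 - 14*sqrt(7917)/39) + 18638 = 19044 - 14*sqrt(7917)/39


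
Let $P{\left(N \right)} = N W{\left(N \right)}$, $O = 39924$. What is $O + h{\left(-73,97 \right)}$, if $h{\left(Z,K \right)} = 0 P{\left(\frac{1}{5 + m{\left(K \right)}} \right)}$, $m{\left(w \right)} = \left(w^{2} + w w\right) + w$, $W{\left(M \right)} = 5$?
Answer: $39924$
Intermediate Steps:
$m{\left(w \right)} = w + 2 w^{2}$ ($m{\left(w \right)} = \left(w^{2} + w^{2}\right) + w = 2 w^{2} + w = w + 2 w^{2}$)
$P{\left(N \right)} = 5 N$ ($P{\left(N \right)} = N 5 = 5 N$)
$h{\left(Z,K \right)} = 0$ ($h{\left(Z,K \right)} = 0 \frac{5}{5 + K \left(1 + 2 K\right)} = 0$)
$O + h{\left(-73,97 \right)} = 39924 + 0 = 39924$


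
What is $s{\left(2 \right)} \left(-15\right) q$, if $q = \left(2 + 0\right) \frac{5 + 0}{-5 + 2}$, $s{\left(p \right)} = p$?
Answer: $100$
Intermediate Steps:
$q = - \frac{10}{3}$ ($q = 2 \frac{5}{-3} = 2 \cdot 5 \left(- \frac{1}{3}\right) = 2 \left(- \frac{5}{3}\right) = - \frac{10}{3} \approx -3.3333$)
$s{\left(2 \right)} \left(-15\right) q = 2 \left(-15\right) \left(- \frac{10}{3}\right) = \left(-30\right) \left(- \frac{10}{3}\right) = 100$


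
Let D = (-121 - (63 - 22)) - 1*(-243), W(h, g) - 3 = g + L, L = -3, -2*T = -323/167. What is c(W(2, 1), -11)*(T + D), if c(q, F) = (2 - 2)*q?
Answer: 0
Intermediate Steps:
T = 323/334 (T = -(-323)/(2*167) = -1/2*(-323/167) = 323/334 ≈ 0.96707)
W(h, g) = g (W(h, g) = 3 + (g - 3) = 3 + (-3 + g) = g)
c(q, F) = 0 (c(q, F) = 0*q = 0)
D = 81 (D = (-121 - 1*41) + 243 = (-121 - 41) + 243 = -162 + 243 = 81)
c(W(2, 1), -11)*(T + D) = 0*(323/334 + 81) = 0*(27377/334) = 0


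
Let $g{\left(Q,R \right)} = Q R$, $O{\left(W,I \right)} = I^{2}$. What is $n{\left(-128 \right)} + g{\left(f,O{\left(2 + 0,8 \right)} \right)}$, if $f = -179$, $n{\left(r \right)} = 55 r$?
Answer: $-18496$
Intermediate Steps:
$n{\left(-128 \right)} + g{\left(f,O{\left(2 + 0,8 \right)} \right)} = 55 \left(-128\right) - 179 \cdot 8^{2} = -7040 - 11456 = -18496$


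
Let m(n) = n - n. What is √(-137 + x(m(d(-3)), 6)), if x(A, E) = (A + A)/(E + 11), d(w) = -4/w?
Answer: I*√137 ≈ 11.705*I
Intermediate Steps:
m(n) = 0
x(A, E) = 2*A/(11 + E) (x(A, E) = (2*A)/(11 + E) = 2*A/(11 + E))
√(-137 + x(m(d(-3)), 6)) = √(-137 + 2*0/(11 + 6)) = √(-137 + 2*0/17) = √(-137 + 2*0*(1/17)) = √(-137 + 0) = √(-137) = I*√137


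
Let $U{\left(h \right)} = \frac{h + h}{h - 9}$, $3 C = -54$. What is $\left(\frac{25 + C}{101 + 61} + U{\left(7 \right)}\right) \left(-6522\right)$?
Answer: $\frac{1225049}{27} \approx 45372.0$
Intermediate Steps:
$C = -18$ ($C = \frac{1}{3} \left(-54\right) = -18$)
$U{\left(h \right)} = \frac{2 h}{-9 + h}$
$\left(\frac{25 + C}{101 + 61} + U{\left(7 \right)}\right) \left(-6522\right) = \left(\frac{25 - 18}{101 + 61} + 2 \cdot 7 \frac{1}{-9 + 7}\right) \left(-6522\right) = \left(\frac{7}{162} + 2 \cdot 7 \frac{1}{-2}\right) \left(-6522\right) = \left(7 \cdot \frac{1}{162} + 2 \cdot 7 \left(- \frac{1}{2}\right)\right) \left(-6522\right) = \left(\frac{7}{162} - 7\right) \left(-6522\right) = \left(- \frac{1127}{162}\right) \left(-6522\right) = \frac{1225049}{27}$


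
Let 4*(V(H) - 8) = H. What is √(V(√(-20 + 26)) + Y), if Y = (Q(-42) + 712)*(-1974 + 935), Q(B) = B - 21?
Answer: √(-2697212 + √6)/2 ≈ 821.16*I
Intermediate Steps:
V(H) = 8 + H/4
Q(B) = -21 + B
Y = -674311 (Y = ((-21 - 42) + 712)*(-1974 + 935) = (-63 + 712)*(-1039) = 649*(-1039) = -674311)
√(V(√(-20 + 26)) + Y) = √((8 + √(-20 + 26)/4) - 674311) = √((8 + √6/4) - 674311) = √(-674303 + √6/4)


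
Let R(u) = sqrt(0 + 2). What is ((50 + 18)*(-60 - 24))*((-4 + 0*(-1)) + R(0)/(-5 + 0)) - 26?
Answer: 22822 + 5712*sqrt(2)/5 ≈ 24438.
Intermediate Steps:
R(u) = sqrt(2)
((50 + 18)*(-60 - 24))*((-4 + 0*(-1)) + R(0)/(-5 + 0)) - 26 = ((50 + 18)*(-60 - 24))*((-4 + 0*(-1)) + sqrt(2)/(-5 + 0)) - 26 = (68*(-84))*((-4 + 0) + sqrt(2)/(-5)) - 26 = -5712*(-4 + sqrt(2)*(-1/5)) - 26 = -5712*(-4 - sqrt(2)/5) - 26 = (22848 + 5712*sqrt(2)/5) - 26 = 22822 + 5712*sqrt(2)/5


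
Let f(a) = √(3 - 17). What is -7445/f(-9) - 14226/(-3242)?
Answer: 7113/1621 + 7445*I*√14/14 ≈ 4.388 + 1989.8*I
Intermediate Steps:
f(a) = I*√14 (f(a) = √(-14) = I*√14)
-7445/f(-9) - 14226/(-3242) = -7445*(-I*√14/14) - 14226/(-3242) = -(-7445)*I*√14/14 - 14226*(-1/3242) = 7445*I*√14/14 + 7113/1621 = 7113/1621 + 7445*I*√14/14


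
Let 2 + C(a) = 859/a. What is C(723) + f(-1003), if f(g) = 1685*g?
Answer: -1221910352/723 ≈ -1.6901e+6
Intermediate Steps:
C(a) = -2 + 859/a
C(723) + f(-1003) = (-2 + 859/723) + 1685*(-1003) = (-2 + 859*(1/723)) - 1690055 = (-2 + 859/723) - 1690055 = -587/723 - 1690055 = -1221910352/723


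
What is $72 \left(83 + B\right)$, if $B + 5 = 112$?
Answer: $13680$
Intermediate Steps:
$B = 107$ ($B = -5 + 112 = 107$)
$72 \left(83 + B\right) = 72 \left(83 + 107\right) = 72 \cdot 190 = 13680$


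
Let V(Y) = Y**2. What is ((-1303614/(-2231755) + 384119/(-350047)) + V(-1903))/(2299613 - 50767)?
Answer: 1414556816317066189/878420771850411155 ≈ 1.6103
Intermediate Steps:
((-1303614/(-2231755) + 384119/(-350047)) + V(-1903))/(2299613 - 50767) = ((-1303614/(-2231755) + 384119/(-350047)) + (-1903)**2)/(2299613 - 50767) = ((-1303614*(-1/2231755) + 384119*(-1/350047)) + 3621409)/2248846 = ((1303614/2231755 - 384119/350047) + 3621409)*(1/2248846) = (-400933328987/781219142485 + 3621409)*(1/2248846) = (2829113632634132378/781219142485)*(1/2248846) = 1414556816317066189/878420771850411155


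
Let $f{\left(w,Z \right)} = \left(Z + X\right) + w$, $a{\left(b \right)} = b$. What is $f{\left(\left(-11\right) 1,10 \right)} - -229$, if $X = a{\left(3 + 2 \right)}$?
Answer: $233$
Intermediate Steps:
$X = 5$ ($X = 3 + 2 = 5$)
$f{\left(w,Z \right)} = 5 + Z + w$ ($f{\left(w,Z \right)} = \left(Z + 5\right) + w = \left(5 + Z\right) + w = 5 + Z + w$)
$f{\left(\left(-11\right) 1,10 \right)} - -229 = \left(5 + 10 - 11\right) - -229 = \left(5 + 10 - 11\right) + 229 = 4 + 229 = 233$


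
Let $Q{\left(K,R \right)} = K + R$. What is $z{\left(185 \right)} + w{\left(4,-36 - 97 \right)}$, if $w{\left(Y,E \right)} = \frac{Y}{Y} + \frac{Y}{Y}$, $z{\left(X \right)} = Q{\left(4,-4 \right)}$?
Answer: $2$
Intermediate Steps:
$z{\left(X \right)} = 0$ ($z{\left(X \right)} = 4 - 4 = 0$)
$w{\left(Y,E \right)} = 2$ ($w{\left(Y,E \right)} = 1 + 1 = 2$)
$z{\left(185 \right)} + w{\left(4,-36 - 97 \right)} = 0 + 2 = 2$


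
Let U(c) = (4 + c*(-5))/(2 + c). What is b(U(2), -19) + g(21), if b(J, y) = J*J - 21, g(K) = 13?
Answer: -23/4 ≈ -5.7500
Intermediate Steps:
U(c) = (4 - 5*c)/(2 + c)
b(J, y) = -21 + J² (b(J, y) = J² - 21 = -21 + J²)
b(U(2), -19) + g(21) = (-21 + ((4 - 5*2)/(2 + 2))²) + 13 = (-21 + ((4 - 10)/4)²) + 13 = (-21 + ((¼)*(-6))²) + 13 = (-21 + (-3/2)²) + 13 = (-21 + 9/4) + 13 = -75/4 + 13 = -23/4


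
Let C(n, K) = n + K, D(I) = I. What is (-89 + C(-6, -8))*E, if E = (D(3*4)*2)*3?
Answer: -7416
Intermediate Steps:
C(n, K) = K + n
E = 72 (E = ((3*4)*2)*3 = (12*2)*3 = 24*3 = 72)
(-89 + C(-6, -8))*E = (-89 + (-8 - 6))*72 = (-89 - 14)*72 = -103*72 = -7416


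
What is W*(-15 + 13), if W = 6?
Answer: -12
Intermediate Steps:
W*(-15 + 13) = 6*(-15 + 13) = 6*(-2) = -12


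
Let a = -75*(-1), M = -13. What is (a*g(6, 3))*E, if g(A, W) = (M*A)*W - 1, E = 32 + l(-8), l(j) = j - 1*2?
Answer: -387750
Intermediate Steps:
l(j) = -2 + j (l(j) = j - 2 = -2 + j)
E = 22 (E = 32 + (-2 - 8) = 32 - 10 = 22)
a = 75
g(A, W) = -1 - 13*A*W (g(A, W) = (-13*A)*W - 1 = -13*A*W - 1 = -1 - 13*A*W)
(a*g(6, 3))*E = (75*(-1 - 13*6*3))*22 = (75*(-1 - 234))*22 = (75*(-235))*22 = -17625*22 = -387750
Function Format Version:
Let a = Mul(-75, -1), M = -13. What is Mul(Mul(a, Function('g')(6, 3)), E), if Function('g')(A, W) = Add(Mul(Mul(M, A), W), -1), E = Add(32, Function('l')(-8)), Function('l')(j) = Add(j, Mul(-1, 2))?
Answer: -387750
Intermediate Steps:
Function('l')(j) = Add(-2, j) (Function('l')(j) = Add(j, -2) = Add(-2, j))
E = 22 (E = Add(32, Add(-2, -8)) = Add(32, -10) = 22)
a = 75
Function('g')(A, W) = Add(-1, Mul(-13, A, W)) (Function('g')(A, W) = Add(Mul(Mul(-13, A), W), -1) = Add(Mul(-13, A, W), -1) = Add(-1, Mul(-13, A, W)))
Mul(Mul(a, Function('g')(6, 3)), E) = Mul(Mul(75, Add(-1, Mul(-13, 6, 3))), 22) = Mul(Mul(75, Add(-1, -234)), 22) = Mul(Mul(75, -235), 22) = Mul(-17625, 22) = -387750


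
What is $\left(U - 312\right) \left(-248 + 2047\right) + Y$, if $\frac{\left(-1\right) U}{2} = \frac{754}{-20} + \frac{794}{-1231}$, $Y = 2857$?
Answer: $- \frac{2587966232}{6155} \approx -4.2047 \cdot 10^{5}$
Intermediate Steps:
$U = \frac{472027}{6155}$ ($U = - 2 \left(\frac{754}{-20} + \frac{794}{-1231}\right) = - 2 \left(754 \left(- \frac{1}{20}\right) + 794 \left(- \frac{1}{1231}\right)\right) = - 2 \left(- \frac{377}{10} - \frac{794}{1231}\right) = \left(-2\right) \left(- \frac{472027}{12310}\right) = \frac{472027}{6155} \approx 76.69$)
$\left(U - 312\right) \left(-248 + 2047\right) + Y = \left(\frac{472027}{6155} - 312\right) \left(-248 + 2047\right) + 2857 = \left(- \frac{1448333}{6155}\right) 1799 + 2857 = - \frac{2605551067}{6155} + 2857 = - \frac{2587966232}{6155}$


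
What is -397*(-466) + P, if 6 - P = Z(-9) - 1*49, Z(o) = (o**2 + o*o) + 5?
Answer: 184890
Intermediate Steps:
Z(o) = 5 + 2*o**2 (Z(o) = (o**2 + o**2) + 5 = 2*o**2 + 5 = 5 + 2*o**2)
P = -112 (P = 6 - ((5 + 2*(-9)**2) - 1*49) = 6 - ((5 + 2*81) - 49) = 6 - ((5 + 162) - 49) = 6 - (167 - 49) = 6 - 1*118 = 6 - 118 = -112)
-397*(-466) + P = -397*(-466) - 112 = 185002 - 112 = 184890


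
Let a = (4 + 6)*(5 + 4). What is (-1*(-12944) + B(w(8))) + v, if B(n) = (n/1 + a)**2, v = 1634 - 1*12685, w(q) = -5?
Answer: 9118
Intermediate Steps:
a = 90 (a = 10*9 = 90)
v = -11051 (v = 1634 - 12685 = -11051)
B(n) = (90 + n)**2 (B(n) = (n/1 + 90)**2 = (n*1 + 90)**2 = (n + 90)**2 = (90 + n)**2)
(-1*(-12944) + B(w(8))) + v = (-1*(-12944) + (90 - 5)**2) - 11051 = (12944 + 85**2) - 11051 = (12944 + 7225) - 11051 = 20169 - 11051 = 9118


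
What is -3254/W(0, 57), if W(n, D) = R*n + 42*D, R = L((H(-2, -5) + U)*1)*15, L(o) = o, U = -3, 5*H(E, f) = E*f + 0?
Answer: -1627/1197 ≈ -1.3592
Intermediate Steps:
H(E, f) = E*f/5 (H(E, f) = (E*f + 0)/5 = (E*f)/5 = E*f/5)
R = -15 (R = (((1/5)*(-2)*(-5) - 3)*1)*15 = ((2 - 3)*1)*15 = -1*1*15 = -1*15 = -15)
W(n, D) = -15*n + 42*D
-3254/W(0, 57) = -3254/(-15*0 + 42*57) = -3254/(0 + 2394) = -3254/2394 = -3254*1/2394 = -1627/1197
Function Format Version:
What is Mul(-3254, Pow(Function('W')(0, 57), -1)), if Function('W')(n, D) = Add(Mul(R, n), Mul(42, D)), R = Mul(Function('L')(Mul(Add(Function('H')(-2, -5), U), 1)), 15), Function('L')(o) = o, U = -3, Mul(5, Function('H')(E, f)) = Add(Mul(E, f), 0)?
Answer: Rational(-1627, 1197) ≈ -1.3592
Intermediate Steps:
Function('H')(E, f) = Mul(Rational(1, 5), E, f) (Function('H')(E, f) = Mul(Rational(1, 5), Add(Mul(E, f), 0)) = Mul(Rational(1, 5), Mul(E, f)) = Mul(Rational(1, 5), E, f))
R = -15 (R = Mul(Mul(Add(Mul(Rational(1, 5), -2, -5), -3), 1), 15) = Mul(Mul(Add(2, -3), 1), 15) = Mul(Mul(-1, 1), 15) = Mul(-1, 15) = -15)
Function('W')(n, D) = Add(Mul(-15, n), Mul(42, D))
Mul(-3254, Pow(Function('W')(0, 57), -1)) = Mul(-3254, Pow(Add(Mul(-15, 0), Mul(42, 57)), -1)) = Mul(-3254, Pow(Add(0, 2394), -1)) = Mul(-3254, Pow(2394, -1)) = Mul(-3254, Rational(1, 2394)) = Rational(-1627, 1197)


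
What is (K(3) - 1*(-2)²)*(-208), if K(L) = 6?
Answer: -416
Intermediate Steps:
(K(3) - 1*(-2)²)*(-208) = (6 - 1*(-2)²)*(-208) = (6 - 1*4)*(-208) = (6 - 4)*(-208) = 2*(-208) = -416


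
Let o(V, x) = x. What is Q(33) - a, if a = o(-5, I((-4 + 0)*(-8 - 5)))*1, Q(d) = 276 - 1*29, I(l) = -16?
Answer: 263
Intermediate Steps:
Q(d) = 247 (Q(d) = 276 - 29 = 247)
a = -16 (a = -16*1 = -16)
Q(33) - a = 247 - 1*(-16) = 247 + 16 = 263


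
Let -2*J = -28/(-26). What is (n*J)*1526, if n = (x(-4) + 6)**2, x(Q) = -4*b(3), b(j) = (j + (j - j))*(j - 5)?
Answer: -9613800/13 ≈ -7.3952e+5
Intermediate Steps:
b(j) = j*(-5 + j) (b(j) = (j + 0)*(-5 + j) = j*(-5 + j))
x(Q) = 24 (x(Q) = -12*(-5 + 3) = -12*(-2) = -4*(-6) = 24)
J = -7/13 (J = -(-14)/(-26) = -(-14)*(-1)/26 = -1/2*14/13 = -7/13 ≈ -0.53846)
n = 900 (n = (24 + 6)**2 = 30**2 = 900)
(n*J)*1526 = (900*(-7/13))*1526 = -6300/13*1526 = -9613800/13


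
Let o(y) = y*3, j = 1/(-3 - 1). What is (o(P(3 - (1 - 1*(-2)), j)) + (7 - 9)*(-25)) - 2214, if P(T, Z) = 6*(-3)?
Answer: -2218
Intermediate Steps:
j = -¼ (j = 1/(-4) = -¼ ≈ -0.25000)
P(T, Z) = -18
o(y) = 3*y
(o(P(3 - (1 - 1*(-2)), j)) + (7 - 9)*(-25)) - 2214 = (3*(-18) + (7 - 9)*(-25)) - 2214 = (-54 - 2*(-25)) - 2214 = (-54 + 50) - 2214 = -4 - 2214 = -2218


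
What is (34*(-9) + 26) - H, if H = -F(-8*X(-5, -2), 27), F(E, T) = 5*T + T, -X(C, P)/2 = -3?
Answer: -118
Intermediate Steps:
X(C, P) = 6 (X(C, P) = -2*(-3) = 6)
F(E, T) = 6*T
H = -162 (H = -6*27 = -1*162 = -162)
(34*(-9) + 26) - H = (34*(-9) + 26) - 1*(-162) = (-306 + 26) + 162 = -280 + 162 = -118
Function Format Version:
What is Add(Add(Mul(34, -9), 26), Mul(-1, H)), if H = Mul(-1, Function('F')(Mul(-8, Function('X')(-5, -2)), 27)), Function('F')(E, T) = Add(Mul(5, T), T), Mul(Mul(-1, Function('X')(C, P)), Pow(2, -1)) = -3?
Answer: -118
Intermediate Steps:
Function('X')(C, P) = 6 (Function('X')(C, P) = Mul(-2, -3) = 6)
Function('F')(E, T) = Mul(6, T)
H = -162 (H = Mul(-1, Mul(6, 27)) = Mul(-1, 162) = -162)
Add(Add(Mul(34, -9), 26), Mul(-1, H)) = Add(Add(Mul(34, -9), 26), Mul(-1, -162)) = Add(Add(-306, 26), 162) = Add(-280, 162) = -118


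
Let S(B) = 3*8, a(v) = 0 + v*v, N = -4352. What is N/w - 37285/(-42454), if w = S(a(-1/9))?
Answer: -22983121/127362 ≈ -180.46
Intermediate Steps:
a(v) = v**2 (a(v) = 0 + v**2 = v**2)
S(B) = 24
w = 24
N/w - 37285/(-42454) = -4352/24 - 37285/(-42454) = -4352*1/24 - 37285*(-1/42454) = -544/3 + 37285/42454 = -22983121/127362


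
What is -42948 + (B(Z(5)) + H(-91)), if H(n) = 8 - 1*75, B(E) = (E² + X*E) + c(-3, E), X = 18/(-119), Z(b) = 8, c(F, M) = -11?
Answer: -5112622/119 ≈ -42963.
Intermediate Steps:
X = -18/119 (X = 18*(-1/119) = -18/119 ≈ -0.15126)
B(E) = -11 + E² - 18*E/119 (B(E) = (E² - 18*E/119) - 11 = -11 + E² - 18*E/119)
H(n) = -67 (H(n) = 8 - 75 = -67)
-42948 + (B(Z(5)) + H(-91)) = -42948 + ((-11 + 8² - 18/119*8) - 67) = -42948 + ((-11 + 64 - 144/119) - 67) = -42948 + (6163/119 - 67) = -42948 - 1810/119 = -5112622/119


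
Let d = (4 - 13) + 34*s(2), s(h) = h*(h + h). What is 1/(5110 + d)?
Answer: 1/5373 ≈ 0.00018612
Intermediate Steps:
s(h) = 2*h**2 (s(h) = h*(2*h) = 2*h**2)
d = 263 (d = (4 - 13) + 34*(2*2**2) = -9 + 34*(2*4) = -9 + 34*8 = -9 + 272 = 263)
1/(5110 + d) = 1/(5110 + 263) = 1/5373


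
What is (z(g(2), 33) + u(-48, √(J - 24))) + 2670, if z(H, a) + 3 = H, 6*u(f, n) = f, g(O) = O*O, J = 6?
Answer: 2663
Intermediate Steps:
g(O) = O²
u(f, n) = f/6
z(H, a) = -3 + H
(z(g(2), 33) + u(-48, √(J - 24))) + 2670 = ((-3 + 2²) + (⅙)*(-48)) + 2670 = ((-3 + 4) - 8) + 2670 = (1 - 8) + 2670 = -7 + 2670 = 2663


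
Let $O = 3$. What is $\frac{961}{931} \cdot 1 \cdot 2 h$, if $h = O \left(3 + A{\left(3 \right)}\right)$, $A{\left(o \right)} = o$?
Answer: $\frac{34596}{931} \approx 37.16$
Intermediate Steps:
$h = 18$ ($h = 3 \left(3 + 3\right) = 3 \cdot 6 = 18$)
$\frac{961}{931} \cdot 1 \cdot 2 h = \frac{961}{931} \cdot 1 \cdot 2 \cdot 18 = 961 \cdot \frac{1}{931} \cdot 2 \cdot 18 = \frac{961}{931} \cdot 36 = \frac{34596}{931}$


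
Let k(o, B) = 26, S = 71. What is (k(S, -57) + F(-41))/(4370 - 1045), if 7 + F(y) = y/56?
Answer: 1023/186200 ≈ 0.0054941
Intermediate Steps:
F(y) = -7 + y/56
(k(S, -57) + F(-41))/(4370 - 1045) = (26 + (-7 + (1/56)*(-41)))/(4370 - 1045) = (26 + (-7 - 41/56))/3325 = (26 - 433/56)*(1/3325) = (1023/56)*(1/3325) = 1023/186200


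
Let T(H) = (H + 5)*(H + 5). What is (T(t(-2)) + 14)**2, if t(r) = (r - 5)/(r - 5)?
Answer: 2500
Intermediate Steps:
t(r) = 1 (t(r) = (-5 + r)/(-5 + r) = 1)
T(H) = (5 + H)**2 (T(H) = (5 + H)*(5 + H) = (5 + H)**2)
(T(t(-2)) + 14)**2 = ((5 + 1)**2 + 14)**2 = (6**2 + 14)**2 = (36 + 14)**2 = 50**2 = 2500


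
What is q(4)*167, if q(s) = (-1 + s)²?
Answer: 1503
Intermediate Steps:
q(4)*167 = (-1 + 4)²*167 = 3²*167 = 9*167 = 1503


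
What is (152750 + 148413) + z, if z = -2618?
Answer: 298545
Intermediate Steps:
(152750 + 148413) + z = (152750 + 148413) - 2618 = 301163 - 2618 = 298545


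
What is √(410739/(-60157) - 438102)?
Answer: I*√1585456549282221/60157 ≈ 661.9*I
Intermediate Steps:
√(410739/(-60157) - 438102) = √(410739*(-1/60157) - 438102) = √(-410739/60157 - 438102) = √(-26355312753/60157) = I*√1585456549282221/60157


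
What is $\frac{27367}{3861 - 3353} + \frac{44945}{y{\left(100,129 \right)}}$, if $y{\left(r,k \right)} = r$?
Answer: $\frac{639219}{1270} \approx 503.32$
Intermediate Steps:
$\frac{27367}{3861 - 3353} + \frac{44945}{y{\left(100,129 \right)}} = \frac{27367}{3861 - 3353} + \frac{44945}{100} = \frac{27367}{508} + 44945 \cdot \frac{1}{100} = 27367 \cdot \frac{1}{508} + \frac{8989}{20} = \frac{27367}{508} + \frac{8989}{20} = \frac{639219}{1270}$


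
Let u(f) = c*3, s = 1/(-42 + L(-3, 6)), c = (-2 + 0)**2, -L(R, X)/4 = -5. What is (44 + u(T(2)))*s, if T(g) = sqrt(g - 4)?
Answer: -28/11 ≈ -2.5455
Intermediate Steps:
L(R, X) = 20 (L(R, X) = -4*(-5) = 20)
c = 4 (c = (-2)**2 = 4)
T(g) = sqrt(-4 + g)
s = -1/22 (s = 1/(-42 + 20) = 1/(-22) = -1/22 ≈ -0.045455)
u(f) = 12 (u(f) = 4*3 = 12)
(44 + u(T(2)))*s = (44 + 12)*(-1/22) = 56*(-1/22) = -28/11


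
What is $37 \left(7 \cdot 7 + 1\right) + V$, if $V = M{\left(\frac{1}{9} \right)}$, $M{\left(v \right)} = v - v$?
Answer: $1850$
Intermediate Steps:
$M{\left(v \right)} = 0$
$V = 0$
$37 \left(7 \cdot 7 + 1\right) + V = 37 \left(7 \cdot 7 + 1\right) + 0 = 37 \left(49 + 1\right) + 0 = 37 \cdot 50 + 0 = 1850 + 0 = 1850$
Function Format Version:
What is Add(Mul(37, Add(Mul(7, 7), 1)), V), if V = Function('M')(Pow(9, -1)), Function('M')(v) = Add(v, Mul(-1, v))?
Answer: 1850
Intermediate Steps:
Function('M')(v) = 0
V = 0
Add(Mul(37, Add(Mul(7, 7), 1)), V) = Add(Mul(37, Add(Mul(7, 7), 1)), 0) = Add(Mul(37, Add(49, 1)), 0) = Add(Mul(37, 50), 0) = Add(1850, 0) = 1850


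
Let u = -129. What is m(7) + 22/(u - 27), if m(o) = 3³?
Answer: 2095/78 ≈ 26.859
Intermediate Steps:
m(o) = 27
m(7) + 22/(u - 27) = 27 + 22/(-129 - 27) = 27 + 22/(-156) = 27 - 1/156*22 = 27 - 11/78 = 2095/78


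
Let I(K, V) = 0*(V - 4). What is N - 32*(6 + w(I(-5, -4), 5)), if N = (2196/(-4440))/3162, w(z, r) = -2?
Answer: -49917501/389980 ≈ -128.00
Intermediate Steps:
I(K, V) = 0 (I(K, V) = 0*(-4 + V) = 0)
N = -61/389980 (N = (2196*(-1/4440))*(1/3162) = -183/370*1/3162 = -61/389980 ≈ -0.00015642)
N - 32*(6 + w(I(-5, -4), 5)) = -61/389980 - 32*(6 - 2) = -61/389980 - 32*4 = -61/389980 - 128 = -49917501/389980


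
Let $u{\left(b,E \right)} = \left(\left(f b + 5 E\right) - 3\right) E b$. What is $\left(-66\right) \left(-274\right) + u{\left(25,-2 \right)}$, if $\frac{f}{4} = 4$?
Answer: $-1266$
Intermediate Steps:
$f = 16$ ($f = 4 \cdot 4 = 16$)
$u{\left(b,E \right)} = E b \left(-3 + 5 E + 16 b\right)$ ($u{\left(b,E \right)} = \left(\left(16 b + 5 E\right) - 3\right) E b = \left(\left(5 E + 16 b\right) - 3\right) E b = \left(-3 + 5 E + 16 b\right) E b = E \left(-3 + 5 E + 16 b\right) b = E b \left(-3 + 5 E + 16 b\right)$)
$\left(-66\right) \left(-274\right) + u{\left(25,-2 \right)} = \left(-66\right) \left(-274\right) - 50 \left(-3 + 5 \left(-2\right) + 16 \cdot 25\right) = 18084 - 50 \left(-3 - 10 + 400\right) = 18084 - 50 \cdot 387 = 18084 - 19350 = -1266$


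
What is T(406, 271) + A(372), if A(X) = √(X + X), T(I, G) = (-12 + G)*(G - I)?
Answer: -34965 + 2*√186 ≈ -34938.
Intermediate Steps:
A(X) = √2*√X (A(X) = √(2*X) = √2*√X)
T(406, 271) + A(372) = (271² - 12*271 + 12*406 - 1*271*406) + √2*√372 = (73441 - 3252 + 4872 - 110026) + √2*(2*√93) = -34965 + 2*√186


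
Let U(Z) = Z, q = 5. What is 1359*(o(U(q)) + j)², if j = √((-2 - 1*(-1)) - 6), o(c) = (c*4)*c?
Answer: 13580487 + 271800*I*√7 ≈ 1.358e+7 + 7.1912e+5*I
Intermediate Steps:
o(c) = 4*c² (o(c) = (4*c)*c = 4*c²)
j = I*√7 (j = √((-2 + 1) - 6) = √(-1 - 6) = √(-7) = I*√7 ≈ 2.6458*I)
1359*(o(U(q)) + j)² = 1359*(4*5² + I*√7)² = 1359*(4*25 + I*√7)² = 1359*(100 + I*√7)²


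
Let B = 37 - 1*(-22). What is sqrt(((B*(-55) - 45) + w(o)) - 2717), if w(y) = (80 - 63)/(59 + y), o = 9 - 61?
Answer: 4*I*sqrt(18389)/7 ≈ 77.489*I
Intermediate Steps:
B = 59 (B = 37 + 22 = 59)
o = -52
w(y) = 17/(59 + y)
sqrt(((B*(-55) - 45) + w(o)) - 2717) = sqrt(((59*(-55) - 45) + 17/(59 - 52)) - 2717) = sqrt(((-3245 - 45) + 17/7) - 2717) = sqrt((-3290 + 17*(1/7)) - 2717) = sqrt((-3290 + 17/7) - 2717) = sqrt(-23013/7 - 2717) = sqrt(-42032/7) = 4*I*sqrt(18389)/7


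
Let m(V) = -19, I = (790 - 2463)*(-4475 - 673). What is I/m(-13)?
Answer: -8612604/19 ≈ -4.5330e+5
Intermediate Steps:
I = 8612604 (I = -1673*(-5148) = 8612604)
I/m(-13) = 8612604/(-19) = 8612604*(-1/19) = -8612604/19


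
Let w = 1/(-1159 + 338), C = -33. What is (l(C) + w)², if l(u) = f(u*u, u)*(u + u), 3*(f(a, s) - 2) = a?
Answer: 391164972407881/674041 ≈ 5.8033e+8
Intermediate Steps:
f(a, s) = 2 + a/3
l(u) = 2*u*(2 + u²/3) (l(u) = (2 + (u*u)/3)*(u + u) = (2 + u²/3)*(2*u) = 2*u*(2 + u²/3))
w = -1/821 (w = 1/(-821) = -1/821 ≈ -0.0012180)
(l(C) + w)² = ((⅔)*(-33)*(6 + (-33)²) - 1/821)² = ((⅔)*(-33)*(6 + 1089) - 1/821)² = ((⅔)*(-33)*1095 - 1/821)² = (-24090 - 1/821)² = (-19777891/821)² = 391164972407881/674041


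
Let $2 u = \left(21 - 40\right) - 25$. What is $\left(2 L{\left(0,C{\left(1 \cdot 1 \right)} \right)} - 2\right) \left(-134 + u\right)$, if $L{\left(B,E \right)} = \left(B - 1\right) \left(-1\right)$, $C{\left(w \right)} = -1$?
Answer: $0$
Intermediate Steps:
$u = -22$ ($u = \frac{\left(21 - 40\right) - 25}{2} = \frac{-19 - 25}{2} = \frac{1}{2} \left(-44\right) = -22$)
$L{\left(B,E \right)} = 1 - B$ ($L{\left(B,E \right)} = \left(-1 + B\right) \left(-1\right) = 1 - B$)
$\left(2 L{\left(0,C{\left(1 \cdot 1 \right)} \right)} - 2\right) \left(-134 + u\right) = \left(2 \left(1 - 0\right) - 2\right) \left(-134 - 22\right) = \left(2 \left(1 + 0\right) - 2\right) \left(-156\right) = \left(2 \cdot 1 - 2\right) \left(-156\right) = \left(2 - 2\right) \left(-156\right) = 0 \left(-156\right) = 0$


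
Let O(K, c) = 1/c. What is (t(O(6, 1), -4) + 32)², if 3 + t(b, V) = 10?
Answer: 1521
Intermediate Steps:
t(b, V) = 7 (t(b, V) = -3 + 10 = 7)
(t(O(6, 1), -4) + 32)² = (7 + 32)² = 39² = 1521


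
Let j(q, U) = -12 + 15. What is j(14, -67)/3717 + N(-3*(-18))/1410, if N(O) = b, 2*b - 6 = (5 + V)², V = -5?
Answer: 1709/582330 ≈ 0.0029348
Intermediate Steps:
j(q, U) = 3
b = 3 (b = 3 + (5 - 5)²/2 = 3 + (½)*0² = 3 + (½)*0 = 3 + 0 = 3)
N(O) = 3
j(14, -67)/3717 + N(-3*(-18))/1410 = 3/3717 + 3/1410 = 3*(1/3717) + 3*(1/1410) = 1/1239 + 1/470 = 1709/582330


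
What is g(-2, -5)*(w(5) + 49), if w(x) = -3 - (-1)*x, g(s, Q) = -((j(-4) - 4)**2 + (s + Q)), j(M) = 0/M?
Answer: -459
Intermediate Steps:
j(M) = 0
g(s, Q) = -16 - Q - s (g(s, Q) = -((0 - 4)**2 + (s + Q)) = -((-4)**2 + (Q + s)) = -(16 + (Q + s)) = -(16 + Q + s) = -16 - Q - s)
w(x) = -3 + x
g(-2, -5)*(w(5) + 49) = (-16 - 1*(-5) - 1*(-2))*((-3 + 5) + 49) = (-16 + 5 + 2)*(2 + 49) = -9*51 = -459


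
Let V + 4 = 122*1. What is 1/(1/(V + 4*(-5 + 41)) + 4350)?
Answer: 262/1139701 ≈ 0.00022988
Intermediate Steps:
V = 118 (V = -4 + 122*1 = -4 + 122 = 118)
1/(1/(V + 4*(-5 + 41)) + 4350) = 1/(1/(118 + 4*(-5 + 41)) + 4350) = 1/(1/(118 + 4*36) + 4350) = 1/(1/(118 + 144) + 4350) = 1/(1/262 + 4350) = 1/(1139701/262) = 262/1139701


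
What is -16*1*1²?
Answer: -16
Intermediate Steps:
-16*1*1² = -16*1 = -16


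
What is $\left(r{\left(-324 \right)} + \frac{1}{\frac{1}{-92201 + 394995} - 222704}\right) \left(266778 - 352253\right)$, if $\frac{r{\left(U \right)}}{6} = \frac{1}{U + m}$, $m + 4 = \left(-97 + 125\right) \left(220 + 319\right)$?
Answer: $- \frac{684022507210523}{19911744679418} \approx -34.353$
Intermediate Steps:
$m = 15088$ ($m = -4 + \left(-97 + 125\right) \left(220 + 319\right) = -4 + 28 \cdot 539 = -4 + 15092 = 15088$)
$r{\left(U \right)} = \frac{6}{15088 + U}$ ($r{\left(U \right)} = \frac{6}{U + 15088} = \frac{6}{15088 + U}$)
$\left(r{\left(-324 \right)} + \frac{1}{\frac{1}{-92201 + 394995} - 222704}\right) \left(266778 - 352253\right) = \left(\frac{6}{15088 - 324} + \frac{1}{\frac{1}{-92201 + 394995} - 222704}\right) \left(266778 - 352253\right) = \left(\frac{6}{14764} + \frac{1}{\frac{1}{302794} - 222704}\right) \left(-85475\right) = \left(6 \cdot \frac{1}{14764} + \frac{1}{\frac{1}{302794} - 222704}\right) \left(-85475\right) = \left(\frac{3}{7382} + \frac{1}{- \frac{67433434975}{302794}}\right) \left(-85475\right) = \left(\frac{3}{7382} - \frac{302794}{67433434975}\right) \left(-85475\right) = \frac{200065079617}{497793616985450} \left(-85475\right) = - \frac{684022507210523}{19911744679418}$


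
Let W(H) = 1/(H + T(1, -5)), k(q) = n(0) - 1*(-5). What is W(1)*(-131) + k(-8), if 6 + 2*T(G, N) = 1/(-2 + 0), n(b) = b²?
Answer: 569/9 ≈ 63.222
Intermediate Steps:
T(G, N) = -13/4 (T(G, N) = -3 + 1/(2*(-2 + 0)) = -3 + (½)/(-2) = -3 + (½)*(-½) = -3 - ¼ = -13/4)
k(q) = 5 (k(q) = 0² - 1*(-5) = 0 + 5 = 5)
W(H) = 1/(-13/4 + H) (W(H) = 1/(H - 13/4) = 1/(-13/4 + H))
W(1)*(-131) + k(-8) = (4/(-13 + 4*1))*(-131) + 5 = (4/(-13 + 4))*(-131) + 5 = (4/(-9))*(-131) + 5 = (4*(-⅑))*(-131) + 5 = -4/9*(-131) + 5 = 524/9 + 5 = 569/9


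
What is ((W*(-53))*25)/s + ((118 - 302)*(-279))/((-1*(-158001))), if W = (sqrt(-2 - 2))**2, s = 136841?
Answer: 2620758292/7207004947 ≈ 0.36364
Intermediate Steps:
W = -4 (W = (sqrt(-4))**2 = (2*I)**2 = -4)
((W*(-53))*25)/s + ((118 - 302)*(-279))/((-1*(-158001))) = (-4*(-53)*25)/136841 + ((118 - 302)*(-279))/((-1*(-158001))) = (212*25)*(1/136841) - 184*(-279)/158001 = 5300*(1/136841) + 51336*(1/158001) = 5300/136841 + 17112/52667 = 2620758292/7207004947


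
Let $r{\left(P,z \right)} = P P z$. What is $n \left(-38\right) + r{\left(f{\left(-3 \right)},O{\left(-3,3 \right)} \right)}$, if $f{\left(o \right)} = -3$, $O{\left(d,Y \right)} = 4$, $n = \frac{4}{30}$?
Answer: $\frac{464}{15} \approx 30.933$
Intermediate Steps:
$n = \frac{2}{15}$ ($n = 4 \cdot \frac{1}{30} = \frac{2}{15} \approx 0.13333$)
$r{\left(P,z \right)} = z P^{2}$ ($r{\left(P,z \right)} = P^{2} z = z P^{2}$)
$n \left(-38\right) + r{\left(f{\left(-3 \right)},O{\left(-3,3 \right)} \right)} = \frac{2}{15} \left(-38\right) + 4 \left(-3\right)^{2} = - \frac{76}{15} + 4 \cdot 9 = - \frac{76}{15} + 36 = \frac{464}{15}$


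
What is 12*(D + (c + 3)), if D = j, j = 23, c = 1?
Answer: 324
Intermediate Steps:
D = 23
12*(D + (c + 3)) = 12*(23 + (1 + 3)) = 12*(23 + 4) = 12*27 = 324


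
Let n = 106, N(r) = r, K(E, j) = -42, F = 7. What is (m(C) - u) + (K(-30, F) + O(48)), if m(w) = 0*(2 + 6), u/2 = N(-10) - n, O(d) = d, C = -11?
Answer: 238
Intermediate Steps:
u = -232 (u = 2*(-10 - 1*106) = 2*(-10 - 106) = 2*(-116) = -232)
m(w) = 0 (m(w) = 0*8 = 0)
(m(C) - u) + (K(-30, F) + O(48)) = (0 - 1*(-232)) + (-42 + 48) = (0 + 232) + 6 = 232 + 6 = 238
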